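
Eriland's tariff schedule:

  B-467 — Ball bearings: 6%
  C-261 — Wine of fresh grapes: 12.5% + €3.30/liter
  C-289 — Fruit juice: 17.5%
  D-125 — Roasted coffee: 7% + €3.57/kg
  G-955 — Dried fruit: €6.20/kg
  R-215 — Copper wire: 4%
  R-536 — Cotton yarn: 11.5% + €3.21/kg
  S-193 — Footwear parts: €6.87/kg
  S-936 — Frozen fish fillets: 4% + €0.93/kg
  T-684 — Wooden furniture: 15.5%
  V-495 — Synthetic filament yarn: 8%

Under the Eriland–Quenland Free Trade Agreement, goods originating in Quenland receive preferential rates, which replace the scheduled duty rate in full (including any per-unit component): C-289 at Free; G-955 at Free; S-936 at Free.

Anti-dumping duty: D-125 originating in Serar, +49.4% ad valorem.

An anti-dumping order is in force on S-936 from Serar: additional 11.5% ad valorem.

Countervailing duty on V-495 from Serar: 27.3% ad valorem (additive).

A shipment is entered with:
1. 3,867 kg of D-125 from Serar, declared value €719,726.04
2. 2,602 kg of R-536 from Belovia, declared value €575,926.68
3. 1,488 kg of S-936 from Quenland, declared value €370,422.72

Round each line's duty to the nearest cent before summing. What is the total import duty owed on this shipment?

€494,314.67

Line 1 (D-125, Serar, 3,867 kg, €719,726.04):
Base rate for D-125 is 7% + €3.57/kg.
Additional duty on D-125 from Serar: +49.4%. Applied ad valorem rate: 7% + 49.4% = 56.4%.
Duty = €719,726.04 × 56.4% + 3,867 × €3.57 = €419,730.68.
Line 2 (R-536, Belovia, 2,602 kg, €575,926.68):
Base rate for R-536 is 11.5% + €3.21/kg.
Duty = €575,926.68 × 11.5% + 2,602 × €3.21 = €74,583.99.
Line 3 (S-936, Quenland, 1,488 kg, €370,422.72):
Base rate for S-936 is 4% + €0.93/kg.
Origin Quenland qualifies under the Eriland–Quenland agreement and S-936 is covered: preferential rate Free applies instead.
The additional-duty order on S-936 targets Serar, not Quenland; it does not apply.
Duty = €370,422.72 × 0% = €0.00.
Total = €419,730.68 + €74,583.99 + €0.00 = €494,314.67.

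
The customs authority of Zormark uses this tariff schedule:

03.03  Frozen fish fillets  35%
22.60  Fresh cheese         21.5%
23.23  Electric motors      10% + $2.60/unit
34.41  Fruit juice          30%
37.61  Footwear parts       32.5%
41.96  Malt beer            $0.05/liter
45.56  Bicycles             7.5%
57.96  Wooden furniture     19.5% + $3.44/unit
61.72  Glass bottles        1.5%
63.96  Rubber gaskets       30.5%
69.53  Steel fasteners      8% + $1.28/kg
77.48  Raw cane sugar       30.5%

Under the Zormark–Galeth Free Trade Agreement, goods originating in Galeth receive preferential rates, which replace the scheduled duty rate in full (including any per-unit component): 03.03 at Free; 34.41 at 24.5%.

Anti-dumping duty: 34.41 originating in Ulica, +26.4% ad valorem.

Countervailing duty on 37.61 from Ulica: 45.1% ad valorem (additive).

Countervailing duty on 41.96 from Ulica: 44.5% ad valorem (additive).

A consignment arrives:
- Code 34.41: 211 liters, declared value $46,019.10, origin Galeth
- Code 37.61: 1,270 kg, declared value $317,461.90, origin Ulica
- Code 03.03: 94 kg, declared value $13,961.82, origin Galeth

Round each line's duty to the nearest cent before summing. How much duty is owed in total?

Line 1 (34.41, Galeth, 211 liters, $46,019.10):
Base rate for 34.41 is 30%.
Origin Galeth qualifies under the Zormark–Galeth agreement and 34.41 is covered: preferential rate 24.5% applies instead.
The additional-duty order on 34.41 targets Ulica, not Galeth; it does not apply.
Duty = $46,019.10 × 24.5% = $11,274.68.
Line 2 (37.61, Ulica, 1,270 kg, $317,461.90):
Base rate for 37.61 is 32.5%.
Additional duty on 37.61 from Ulica: +45.1%. Applied ad valorem rate: 32.5% + 45.1% = 77.6%.
Duty = $317,461.90 × 77.6% = $246,350.43.
Line 3 (03.03, Galeth, 94 kg, $13,961.82):
Base rate for 03.03 is 35%.
Origin Galeth qualifies under the Zormark–Galeth agreement and 03.03 is covered: preferential rate Free applies instead.
Duty = $13,961.82 × 0% = $0.00.
Total = $11,274.68 + $246,350.43 + $0.00 = $257,625.11.

$257,625.11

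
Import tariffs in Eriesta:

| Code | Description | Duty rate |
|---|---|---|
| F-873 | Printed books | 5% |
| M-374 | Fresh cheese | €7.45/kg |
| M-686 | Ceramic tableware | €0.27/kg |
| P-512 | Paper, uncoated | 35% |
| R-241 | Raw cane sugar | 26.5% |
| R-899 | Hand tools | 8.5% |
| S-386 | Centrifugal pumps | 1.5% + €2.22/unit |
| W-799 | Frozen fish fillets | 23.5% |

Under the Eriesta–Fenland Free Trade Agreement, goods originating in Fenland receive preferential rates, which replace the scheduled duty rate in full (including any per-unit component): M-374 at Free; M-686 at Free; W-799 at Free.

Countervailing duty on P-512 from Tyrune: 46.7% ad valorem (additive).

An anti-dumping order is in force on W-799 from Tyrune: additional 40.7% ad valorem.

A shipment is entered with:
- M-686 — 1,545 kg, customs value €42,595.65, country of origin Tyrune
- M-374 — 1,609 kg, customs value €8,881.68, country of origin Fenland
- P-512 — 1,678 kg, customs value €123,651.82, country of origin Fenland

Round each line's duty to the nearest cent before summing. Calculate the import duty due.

€43,695.29

Line 1 (M-686, Tyrune, 1,545 kg, €42,595.65):
Base rate for M-686 is €0.27/kg.
M-686 has an FTA preferential rate, but origin Tyrune is not Fenland; base rate stands.
Duty = 1,545 × €0.27 = €417.15.
Line 2 (M-374, Fenland, 1,609 kg, €8,881.68):
Base rate for M-374 is €7.45/kg.
Origin Fenland qualifies under the Eriesta–Fenland agreement and M-374 is covered: preferential rate Free applies instead.
Duty = €8,881.68 × 0% = €0.00.
Line 3 (P-512, Fenland, 1,678 kg, €123,651.82):
Base rate for P-512 is 35%.
Origin Fenland is the FTA partner but P-512 is not on the preference list; base rate stands.
The additional-duty order on P-512 targets Tyrune, not Fenland; it does not apply.
Duty = €123,651.82 × 35% = €43,278.14.
Total = €417.15 + €0.00 + €43,278.14 = €43,695.29.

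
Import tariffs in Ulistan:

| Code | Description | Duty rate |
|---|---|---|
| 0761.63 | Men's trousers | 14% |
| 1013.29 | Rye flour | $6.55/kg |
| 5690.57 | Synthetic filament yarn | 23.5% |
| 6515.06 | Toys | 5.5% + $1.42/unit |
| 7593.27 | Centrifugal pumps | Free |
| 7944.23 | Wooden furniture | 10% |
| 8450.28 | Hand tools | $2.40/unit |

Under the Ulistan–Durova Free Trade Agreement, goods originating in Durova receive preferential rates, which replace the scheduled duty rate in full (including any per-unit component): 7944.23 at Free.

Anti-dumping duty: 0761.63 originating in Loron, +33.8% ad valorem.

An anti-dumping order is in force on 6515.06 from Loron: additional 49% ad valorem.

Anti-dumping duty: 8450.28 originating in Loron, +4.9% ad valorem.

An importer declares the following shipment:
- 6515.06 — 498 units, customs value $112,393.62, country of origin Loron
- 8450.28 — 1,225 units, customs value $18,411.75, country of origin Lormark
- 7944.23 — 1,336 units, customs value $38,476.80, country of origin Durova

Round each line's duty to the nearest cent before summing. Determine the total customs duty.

$64,901.68

Line 1 (6515.06, Loron, 498 units, $112,393.62):
Base rate for 6515.06 is 5.5% + $1.42/unit.
Additional duty on 6515.06 from Loron: +49%. Applied ad valorem rate: 5.5% + 49% = 54.5%.
Duty = $112,393.62 × 54.5% + 498 × $1.42 = $61,961.68.
Line 2 (8450.28, Lormark, 1,225 units, $18,411.75):
Base rate for 8450.28 is $2.40/unit.
The additional-duty order on 8450.28 targets Loron, not Lormark; it does not apply.
Duty = 1,225 × $2.40 = $2,940.00.
Line 3 (7944.23, Durova, 1,336 units, $38,476.80):
Base rate for 7944.23 is 10%.
Origin Durova qualifies under the Ulistan–Durova agreement and 7944.23 is covered: preferential rate Free applies instead.
Duty = $38,476.80 × 0% = $0.00.
Total = $61,961.68 + $2,940.00 + $0.00 = $64,901.68.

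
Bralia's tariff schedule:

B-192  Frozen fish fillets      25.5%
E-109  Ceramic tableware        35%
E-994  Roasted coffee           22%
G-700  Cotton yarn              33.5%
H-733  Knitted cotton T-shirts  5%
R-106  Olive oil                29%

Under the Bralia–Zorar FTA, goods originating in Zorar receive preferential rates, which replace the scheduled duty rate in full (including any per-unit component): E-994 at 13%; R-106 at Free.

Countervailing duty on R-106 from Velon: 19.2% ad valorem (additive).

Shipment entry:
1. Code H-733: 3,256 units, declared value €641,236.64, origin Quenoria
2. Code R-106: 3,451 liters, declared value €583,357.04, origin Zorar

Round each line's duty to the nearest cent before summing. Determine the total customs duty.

Line 1 (H-733, Quenoria, 3,256 units, €641,236.64):
Base rate for H-733 is 5%.
Duty = €641,236.64 × 5% = €32,061.83.
Line 2 (R-106, Zorar, 3,451 liters, €583,357.04):
Base rate for R-106 is 29%.
Origin Zorar qualifies under the Bralia–Zorar agreement and R-106 is covered: preferential rate Free applies instead.
The additional-duty order on R-106 targets Velon, not Zorar; it does not apply.
Duty = €583,357.04 × 0% = €0.00.
Total = €32,061.83 + €0.00 = €32,061.83.

€32,061.83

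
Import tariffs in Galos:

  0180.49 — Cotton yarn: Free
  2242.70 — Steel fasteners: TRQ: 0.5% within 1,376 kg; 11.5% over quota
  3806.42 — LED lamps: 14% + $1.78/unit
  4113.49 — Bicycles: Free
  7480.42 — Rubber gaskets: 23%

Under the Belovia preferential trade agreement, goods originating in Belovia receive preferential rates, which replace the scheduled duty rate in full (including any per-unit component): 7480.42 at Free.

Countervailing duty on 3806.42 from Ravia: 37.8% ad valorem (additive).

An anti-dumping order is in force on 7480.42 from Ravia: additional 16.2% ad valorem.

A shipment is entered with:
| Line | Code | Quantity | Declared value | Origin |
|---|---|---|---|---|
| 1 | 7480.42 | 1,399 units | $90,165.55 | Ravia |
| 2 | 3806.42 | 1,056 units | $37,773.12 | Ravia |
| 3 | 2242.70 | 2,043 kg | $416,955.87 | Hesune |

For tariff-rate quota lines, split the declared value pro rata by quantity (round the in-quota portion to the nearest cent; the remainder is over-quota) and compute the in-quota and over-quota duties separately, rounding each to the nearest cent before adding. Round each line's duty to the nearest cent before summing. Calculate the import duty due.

$73,849.92

Line 1 (7480.42, Ravia, 1,399 units, $90,165.55):
Base rate for 7480.42 is 23%.
7480.42 has an FTA preferential rate, but origin Ravia is not Belovia; base rate stands.
Additional duty on 7480.42 from Ravia: +16.2%. Applied ad valorem rate: 23% + 16.2% = 39.2%.
Duty = $90,165.55 × 39.2% = $35,344.90.
Line 2 (3806.42, Ravia, 1,056 units, $37,773.12):
Base rate for 3806.42 is 14% + $1.78/unit.
Additional duty on 3806.42 from Ravia: +37.8%. Applied ad valorem rate: 14% + 37.8% = 51.8%.
Duty = $37,773.12 × 51.8% + 1,056 × $1.78 = $21,446.16.
Line 3 (2242.70, Hesune, 2,043 kg, $416,955.87):
Code 2242.70 is under a tariff-rate quota (threshold 1,376 kg). In-quota: 1,376 kg at 0.5%; over-quota: 667 kg at 11.5%.
Pro-rata value split: in-quota = $416,955.87 × 1,376/2,043 = $280,827.84; over-quota = $416,955.87 − $280,827.84 = $136,128.03.
In-quota duty = $280,827.84 × 0.5% = $1,404.14. Over-quota duty = $136,128.03 × 11.5% = $15,654.72.
Line duty = $1,404.14 + $15,654.72 = $17,058.86.
Total = $35,344.90 + $21,446.16 + $17,058.86 = $73,849.92.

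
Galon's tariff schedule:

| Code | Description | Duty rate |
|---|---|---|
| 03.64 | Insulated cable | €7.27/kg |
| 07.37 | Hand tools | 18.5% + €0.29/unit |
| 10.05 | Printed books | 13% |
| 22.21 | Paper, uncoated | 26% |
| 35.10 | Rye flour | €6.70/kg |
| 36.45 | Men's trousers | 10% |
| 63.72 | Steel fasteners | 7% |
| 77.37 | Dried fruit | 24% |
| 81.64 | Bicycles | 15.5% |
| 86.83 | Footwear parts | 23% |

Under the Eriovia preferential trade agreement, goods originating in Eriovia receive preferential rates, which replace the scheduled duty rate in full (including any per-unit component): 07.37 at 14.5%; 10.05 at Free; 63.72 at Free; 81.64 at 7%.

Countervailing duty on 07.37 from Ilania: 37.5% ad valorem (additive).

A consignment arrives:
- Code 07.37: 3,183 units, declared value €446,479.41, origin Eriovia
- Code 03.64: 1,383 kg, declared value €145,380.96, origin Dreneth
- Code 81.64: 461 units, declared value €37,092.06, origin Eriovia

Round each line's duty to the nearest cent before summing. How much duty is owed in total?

Line 1 (07.37, Eriovia, 3,183 units, €446,479.41):
Base rate for 07.37 is 18.5% + €0.29/unit.
Origin Eriovia qualifies under the Galon–Eriovia agreement and 07.37 is covered: preferential rate 14.5% applies instead.
The additional-duty order on 07.37 targets Ilania, not Eriovia; it does not apply.
Duty = €446,479.41 × 14.5% = €64,739.51.
Line 2 (03.64, Dreneth, 1,383 kg, €145,380.96):
Base rate for 03.64 is €7.27/kg.
Duty = 1,383 × €7.27 = €10,054.41.
Line 3 (81.64, Eriovia, 461 units, €37,092.06):
Base rate for 81.64 is 15.5%.
Origin Eriovia qualifies under the Galon–Eriovia agreement and 81.64 is covered: preferential rate 7% applies instead.
Duty = €37,092.06 × 7% = €2,596.44.
Total = €64,739.51 + €10,054.41 + €2,596.44 = €77,390.36.

€77,390.36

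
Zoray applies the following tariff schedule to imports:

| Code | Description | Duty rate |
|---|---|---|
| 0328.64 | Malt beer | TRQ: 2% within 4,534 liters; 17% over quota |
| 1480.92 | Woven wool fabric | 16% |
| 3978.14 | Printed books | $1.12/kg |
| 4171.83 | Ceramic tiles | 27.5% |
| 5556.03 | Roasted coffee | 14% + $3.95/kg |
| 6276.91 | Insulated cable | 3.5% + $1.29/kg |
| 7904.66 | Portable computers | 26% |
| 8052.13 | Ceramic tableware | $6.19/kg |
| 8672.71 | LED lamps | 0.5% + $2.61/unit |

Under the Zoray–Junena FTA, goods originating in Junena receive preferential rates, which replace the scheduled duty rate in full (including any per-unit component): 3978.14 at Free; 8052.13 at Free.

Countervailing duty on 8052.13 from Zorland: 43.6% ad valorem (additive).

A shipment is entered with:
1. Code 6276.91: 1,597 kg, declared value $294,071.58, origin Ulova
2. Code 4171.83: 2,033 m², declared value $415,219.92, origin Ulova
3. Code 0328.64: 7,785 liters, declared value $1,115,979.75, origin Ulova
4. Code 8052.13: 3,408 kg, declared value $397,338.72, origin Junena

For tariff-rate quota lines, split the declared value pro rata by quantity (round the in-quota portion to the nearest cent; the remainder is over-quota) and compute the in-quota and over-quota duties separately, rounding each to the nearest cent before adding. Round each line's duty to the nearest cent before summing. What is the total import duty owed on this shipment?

Line 1 (6276.91, Ulova, 1,597 kg, $294,071.58):
Base rate for 6276.91 is 3.5% + $1.29/kg.
Duty = $294,071.58 × 3.5% + 1,597 × $1.29 = $12,352.64.
Line 2 (4171.83, Ulova, 2,033 m², $415,219.92):
Base rate for 4171.83 is 27.5%.
Duty = $415,219.92 × 27.5% = $114,185.48.
Line 3 (0328.64, Ulova, 7,785 liters, $1,115,979.75):
Code 0328.64 is under a tariff-rate quota (threshold 4,534 liters). In-quota: 4,534 liters at 2%; over-quota: 3,251 liters at 17%.
Pro-rata value split: in-quota = $1,115,979.75 × 4,534/7,785 = $649,948.90; over-quota = $1,115,979.75 − $649,948.90 = $466,030.85.
In-quota duty = $649,948.90 × 2% = $12,998.98. Over-quota duty = $466,030.85 × 17% = $79,225.24.
Line duty = $12,998.98 + $79,225.24 = $92,224.22.
Line 4 (8052.13, Junena, 3,408 kg, $397,338.72):
Base rate for 8052.13 is $6.19/kg.
Origin Junena qualifies under the Zoray–Junena agreement and 8052.13 is covered: preferential rate Free applies instead.
The additional-duty order on 8052.13 targets Zorland, not Junena; it does not apply.
Duty = $397,338.72 × 0% = $0.00.
Total = $12,352.64 + $114,185.48 + $92,224.22 + $0.00 = $218,762.34.

$218,762.34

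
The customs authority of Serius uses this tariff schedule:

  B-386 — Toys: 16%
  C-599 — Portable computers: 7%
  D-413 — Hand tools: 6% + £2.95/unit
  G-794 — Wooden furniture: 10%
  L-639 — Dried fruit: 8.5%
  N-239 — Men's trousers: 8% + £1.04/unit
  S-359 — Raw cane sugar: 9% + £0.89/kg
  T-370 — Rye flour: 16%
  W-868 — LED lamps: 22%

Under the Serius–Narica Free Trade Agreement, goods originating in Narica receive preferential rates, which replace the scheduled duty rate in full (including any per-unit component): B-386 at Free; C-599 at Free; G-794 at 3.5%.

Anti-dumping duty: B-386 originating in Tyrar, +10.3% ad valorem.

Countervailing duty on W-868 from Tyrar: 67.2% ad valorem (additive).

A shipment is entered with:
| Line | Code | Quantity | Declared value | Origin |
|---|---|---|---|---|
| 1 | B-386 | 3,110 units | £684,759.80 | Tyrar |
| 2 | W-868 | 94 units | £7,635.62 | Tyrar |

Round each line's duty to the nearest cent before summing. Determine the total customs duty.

£186,902.80

Line 1 (B-386, Tyrar, 3,110 units, £684,759.80):
Base rate for B-386 is 16%.
B-386 has an FTA preferential rate, but origin Tyrar is not Narica; base rate stands.
Additional duty on B-386 from Tyrar: +10.3%. Applied ad valorem rate: 16% + 10.3% = 26.3%.
Duty = £684,759.80 × 26.3% = £180,091.83.
Line 2 (W-868, Tyrar, 94 units, £7,635.62):
Base rate for W-868 is 22%.
Additional duty on W-868 from Tyrar: +67.2%. Applied ad valorem rate: 22% + 67.2% = 89.2%.
Duty = £7,635.62 × 89.2% = £6,810.97.
Total = £180,091.83 + £6,810.97 = £186,902.80.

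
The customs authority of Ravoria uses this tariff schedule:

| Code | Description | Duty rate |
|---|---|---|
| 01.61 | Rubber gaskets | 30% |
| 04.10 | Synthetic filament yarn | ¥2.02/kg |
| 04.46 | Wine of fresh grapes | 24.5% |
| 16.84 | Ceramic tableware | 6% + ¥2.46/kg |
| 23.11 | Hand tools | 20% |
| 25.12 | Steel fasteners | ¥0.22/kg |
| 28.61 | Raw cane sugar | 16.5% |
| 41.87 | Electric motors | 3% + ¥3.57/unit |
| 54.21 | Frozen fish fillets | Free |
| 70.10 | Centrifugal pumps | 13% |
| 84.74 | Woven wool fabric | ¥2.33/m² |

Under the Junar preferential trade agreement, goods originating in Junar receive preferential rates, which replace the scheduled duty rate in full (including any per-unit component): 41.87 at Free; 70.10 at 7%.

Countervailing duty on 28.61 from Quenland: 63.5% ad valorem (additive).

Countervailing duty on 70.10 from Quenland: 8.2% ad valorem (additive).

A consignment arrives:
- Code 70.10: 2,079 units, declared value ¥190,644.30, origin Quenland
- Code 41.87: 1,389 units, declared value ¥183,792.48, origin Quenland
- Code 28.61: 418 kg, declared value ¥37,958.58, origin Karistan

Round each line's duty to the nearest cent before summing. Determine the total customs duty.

¥57,152.26

Line 1 (70.10, Quenland, 2,079 units, ¥190,644.30):
Base rate for 70.10 is 13%.
70.10 has an FTA preferential rate, but origin Quenland is not Junar; base rate stands.
Additional duty on 70.10 from Quenland: +8.2%. Applied ad valorem rate: 13% + 8.2% = 21.2%.
Duty = ¥190,644.30 × 21.2% = ¥40,416.59.
Line 2 (41.87, Quenland, 1,389 units, ¥183,792.48):
Base rate for 41.87 is 3% + ¥3.57/unit.
41.87 has an FTA preferential rate, but origin Quenland is not Junar; base rate stands.
Duty = ¥183,792.48 × 3% + 1,389 × ¥3.57 = ¥10,472.50.
Line 3 (28.61, Karistan, 418 kg, ¥37,958.58):
Base rate for 28.61 is 16.5%.
The additional-duty order on 28.61 targets Quenland, not Karistan; it does not apply.
Duty = ¥37,958.58 × 16.5% = ¥6,263.17.
Total = ¥40,416.59 + ¥10,472.50 + ¥6,263.17 = ¥57,152.26.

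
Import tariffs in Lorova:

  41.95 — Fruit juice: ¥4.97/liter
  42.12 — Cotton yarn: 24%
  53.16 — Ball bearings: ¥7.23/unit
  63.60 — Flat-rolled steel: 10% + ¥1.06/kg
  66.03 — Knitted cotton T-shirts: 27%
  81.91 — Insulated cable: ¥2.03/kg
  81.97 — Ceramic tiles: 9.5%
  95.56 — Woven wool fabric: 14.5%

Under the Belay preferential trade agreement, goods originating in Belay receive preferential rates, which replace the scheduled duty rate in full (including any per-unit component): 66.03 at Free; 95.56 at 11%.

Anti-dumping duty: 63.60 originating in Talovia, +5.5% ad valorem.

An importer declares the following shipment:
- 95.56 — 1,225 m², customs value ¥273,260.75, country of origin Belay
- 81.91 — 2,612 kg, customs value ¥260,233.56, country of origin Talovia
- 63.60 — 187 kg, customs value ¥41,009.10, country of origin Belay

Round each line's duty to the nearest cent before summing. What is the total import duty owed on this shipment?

¥39,660.17

Line 1 (95.56, Belay, 1,225 m², ¥273,260.75):
Base rate for 95.56 is 14.5%.
Origin Belay qualifies under the Lorova–Belay agreement and 95.56 is covered: preferential rate 11% applies instead.
Duty = ¥273,260.75 × 11% = ¥30,058.68.
Line 2 (81.91, Talovia, 2,612 kg, ¥260,233.56):
Base rate for 81.91 is ¥2.03/kg.
Duty = 2,612 × ¥2.03 = ¥5,302.36.
Line 3 (63.60, Belay, 187 kg, ¥41,009.10):
Base rate for 63.60 is 10% + ¥1.06/kg.
Origin Belay is the FTA partner but 63.60 is not on the preference list; base rate stands.
The additional-duty order on 63.60 targets Talovia, not Belay; it does not apply.
Duty = ¥41,009.10 × 10% + 187 × ¥1.06 = ¥4,299.13.
Total = ¥30,058.68 + ¥5,302.36 + ¥4,299.13 = ¥39,660.17.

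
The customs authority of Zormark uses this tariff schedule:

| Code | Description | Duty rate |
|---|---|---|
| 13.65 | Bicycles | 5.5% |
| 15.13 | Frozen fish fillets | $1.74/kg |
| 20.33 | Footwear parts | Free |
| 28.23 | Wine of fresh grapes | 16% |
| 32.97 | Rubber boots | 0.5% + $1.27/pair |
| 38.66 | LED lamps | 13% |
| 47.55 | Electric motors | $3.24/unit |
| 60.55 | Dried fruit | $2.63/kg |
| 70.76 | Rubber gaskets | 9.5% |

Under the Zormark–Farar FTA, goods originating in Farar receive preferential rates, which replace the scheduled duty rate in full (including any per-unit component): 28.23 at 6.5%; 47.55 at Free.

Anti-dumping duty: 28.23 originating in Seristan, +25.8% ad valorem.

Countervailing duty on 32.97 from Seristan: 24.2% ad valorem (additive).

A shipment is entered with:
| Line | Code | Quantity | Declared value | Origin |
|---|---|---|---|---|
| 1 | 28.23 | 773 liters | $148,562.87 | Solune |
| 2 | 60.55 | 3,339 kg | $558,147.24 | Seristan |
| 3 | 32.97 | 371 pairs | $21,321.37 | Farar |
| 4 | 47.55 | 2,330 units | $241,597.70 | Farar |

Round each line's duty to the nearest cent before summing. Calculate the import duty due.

$33,129.41

Line 1 (28.23, Solune, 773 liters, $148,562.87):
Base rate for 28.23 is 16%.
28.23 has an FTA preferential rate, but origin Solune is not Farar; base rate stands.
The additional-duty order on 28.23 targets Seristan, not Solune; it does not apply.
Duty = $148,562.87 × 16% = $23,770.06.
Line 2 (60.55, Seristan, 3,339 kg, $558,147.24):
Base rate for 60.55 is $2.63/kg.
Duty = 3,339 × $2.63 = $8,781.57.
Line 3 (32.97, Farar, 371 pairs, $21,321.37):
Base rate for 32.97 is 0.5% + $1.27/pair.
Origin Farar is the FTA partner but 32.97 is not on the preference list; base rate stands.
The additional-duty order on 32.97 targets Seristan, not Farar; it does not apply.
Duty = $21,321.37 × 0.5% + 371 × $1.27 = $577.78.
Line 4 (47.55, Farar, 2,330 units, $241,597.70):
Base rate for 47.55 is $3.24/unit.
Origin Farar qualifies under the Zormark–Farar agreement and 47.55 is covered: preferential rate Free applies instead.
Duty = $241,597.70 × 0% = $0.00.
Total = $23,770.06 + $8,781.57 + $577.78 + $0.00 = $33,129.41.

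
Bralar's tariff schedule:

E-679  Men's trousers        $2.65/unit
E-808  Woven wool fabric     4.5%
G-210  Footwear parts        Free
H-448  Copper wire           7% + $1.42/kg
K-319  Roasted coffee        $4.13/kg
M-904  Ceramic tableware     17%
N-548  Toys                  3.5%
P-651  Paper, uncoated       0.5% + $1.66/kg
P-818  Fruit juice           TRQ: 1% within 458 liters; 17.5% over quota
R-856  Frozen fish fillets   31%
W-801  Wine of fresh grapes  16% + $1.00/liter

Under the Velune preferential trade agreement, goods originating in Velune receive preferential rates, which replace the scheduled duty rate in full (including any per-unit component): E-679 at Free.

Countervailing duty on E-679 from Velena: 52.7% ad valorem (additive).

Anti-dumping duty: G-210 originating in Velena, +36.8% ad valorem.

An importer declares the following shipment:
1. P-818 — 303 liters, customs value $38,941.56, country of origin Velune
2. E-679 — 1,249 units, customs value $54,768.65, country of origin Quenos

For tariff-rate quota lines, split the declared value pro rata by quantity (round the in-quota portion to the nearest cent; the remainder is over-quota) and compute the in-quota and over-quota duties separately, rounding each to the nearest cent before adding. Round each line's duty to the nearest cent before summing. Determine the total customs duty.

$3,699.27

Line 1 (P-818, Velune, 303 liters, $38,941.56):
Code P-818 is under a tariff-rate quota (threshold 458 liters). Quantity 303 liters is within the quota, so the in-quota rate 1% applies to the full value.
Duty = $38,941.56 × 1% = $389.42.
Line 2 (E-679, Quenos, 1,249 units, $54,768.65):
Base rate for E-679 is $2.65/unit.
E-679 has an FTA preferential rate, but origin Quenos is not Velune; base rate stands.
The additional-duty order on E-679 targets Velena, not Quenos; it does not apply.
Duty = 1,249 × $2.65 = $3,309.85.
Total = $389.42 + $3,309.85 = $3,699.27.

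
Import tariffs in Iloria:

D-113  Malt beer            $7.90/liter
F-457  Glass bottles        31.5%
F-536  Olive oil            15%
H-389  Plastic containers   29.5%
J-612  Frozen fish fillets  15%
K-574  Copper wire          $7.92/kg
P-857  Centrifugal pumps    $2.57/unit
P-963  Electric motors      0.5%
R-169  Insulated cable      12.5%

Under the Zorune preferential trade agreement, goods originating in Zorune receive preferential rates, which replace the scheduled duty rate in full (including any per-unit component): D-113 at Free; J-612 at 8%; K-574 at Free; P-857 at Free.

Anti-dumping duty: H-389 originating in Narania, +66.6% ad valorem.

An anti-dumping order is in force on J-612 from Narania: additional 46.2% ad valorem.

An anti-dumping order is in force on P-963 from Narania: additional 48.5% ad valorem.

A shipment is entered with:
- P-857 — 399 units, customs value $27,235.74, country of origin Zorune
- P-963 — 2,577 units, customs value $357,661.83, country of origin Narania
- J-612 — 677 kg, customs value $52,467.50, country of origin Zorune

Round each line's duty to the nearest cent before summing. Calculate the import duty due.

$179,451.70

Line 1 (P-857, Zorune, 399 units, $27,235.74):
Base rate for P-857 is $2.57/unit.
Origin Zorune qualifies under the Iloria–Zorune agreement and P-857 is covered: preferential rate Free applies instead.
Duty = $27,235.74 × 0% = $0.00.
Line 2 (P-963, Narania, 2,577 units, $357,661.83):
Base rate for P-963 is 0.5%.
Additional duty on P-963 from Narania: +48.5%. Applied ad valorem rate: 0.5% + 48.5% = 49%.
Duty = $357,661.83 × 49% = $175,254.30.
Line 3 (J-612, Zorune, 677 kg, $52,467.50):
Base rate for J-612 is 15%.
Origin Zorune qualifies under the Iloria–Zorune agreement and J-612 is covered: preferential rate 8% applies instead.
The additional-duty order on J-612 targets Narania, not Zorune; it does not apply.
Duty = $52,467.50 × 8% = $4,197.40.
Total = $0.00 + $175,254.30 + $4,197.40 = $179,451.70.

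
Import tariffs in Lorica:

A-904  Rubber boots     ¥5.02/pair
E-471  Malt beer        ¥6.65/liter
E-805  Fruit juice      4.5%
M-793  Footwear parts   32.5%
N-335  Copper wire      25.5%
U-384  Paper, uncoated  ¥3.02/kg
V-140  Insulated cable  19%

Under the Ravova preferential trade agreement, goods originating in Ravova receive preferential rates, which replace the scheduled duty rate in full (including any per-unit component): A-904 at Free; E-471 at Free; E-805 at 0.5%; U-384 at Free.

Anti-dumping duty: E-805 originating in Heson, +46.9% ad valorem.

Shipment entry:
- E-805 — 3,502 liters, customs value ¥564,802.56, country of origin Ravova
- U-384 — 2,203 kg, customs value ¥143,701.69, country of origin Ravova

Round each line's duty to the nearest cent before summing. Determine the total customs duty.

¥2,824.01

Line 1 (E-805, Ravova, 3,502 liters, ¥564,802.56):
Base rate for E-805 is 4.5%.
Origin Ravova qualifies under the Lorica–Ravova agreement and E-805 is covered: preferential rate 0.5% applies instead.
The additional-duty order on E-805 targets Heson, not Ravova; it does not apply.
Duty = ¥564,802.56 × 0.5% = ¥2,824.01.
Line 2 (U-384, Ravova, 2,203 kg, ¥143,701.69):
Base rate for U-384 is ¥3.02/kg.
Origin Ravova qualifies under the Lorica–Ravova agreement and U-384 is covered: preferential rate Free applies instead.
Duty = ¥143,701.69 × 0% = ¥0.00.
Total = ¥2,824.01 + ¥0.00 = ¥2,824.01.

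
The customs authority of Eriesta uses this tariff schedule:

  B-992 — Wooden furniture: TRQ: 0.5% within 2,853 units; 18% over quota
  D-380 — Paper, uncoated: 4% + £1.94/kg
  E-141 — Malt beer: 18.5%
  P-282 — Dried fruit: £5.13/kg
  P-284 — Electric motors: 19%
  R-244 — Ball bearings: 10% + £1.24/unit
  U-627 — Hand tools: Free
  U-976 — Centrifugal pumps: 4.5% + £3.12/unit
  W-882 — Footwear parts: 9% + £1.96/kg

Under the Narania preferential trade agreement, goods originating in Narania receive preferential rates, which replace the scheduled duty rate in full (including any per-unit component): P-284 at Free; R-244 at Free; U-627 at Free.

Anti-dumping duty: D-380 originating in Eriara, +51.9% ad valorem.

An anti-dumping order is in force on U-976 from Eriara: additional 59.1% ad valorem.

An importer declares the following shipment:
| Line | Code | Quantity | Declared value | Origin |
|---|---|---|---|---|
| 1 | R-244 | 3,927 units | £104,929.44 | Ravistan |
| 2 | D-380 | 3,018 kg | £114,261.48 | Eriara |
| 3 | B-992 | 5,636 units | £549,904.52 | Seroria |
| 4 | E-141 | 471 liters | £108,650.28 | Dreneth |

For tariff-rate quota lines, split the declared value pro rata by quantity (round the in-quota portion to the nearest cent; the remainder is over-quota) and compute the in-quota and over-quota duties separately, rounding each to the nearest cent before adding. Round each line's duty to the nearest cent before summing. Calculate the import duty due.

Line 1 (R-244, Ravistan, 3,927 units, £104,929.44):
Base rate for R-244 is 10% + £1.24/unit.
R-244 has an FTA preferential rate, but origin Ravistan is not Narania; base rate stands.
Duty = £104,929.44 × 10% + 3,927 × £1.24 = £15,362.42.
Line 2 (D-380, Eriara, 3,018 kg, £114,261.48):
Base rate for D-380 is 4% + £1.94/kg.
Additional duty on D-380 from Eriara: +51.9%. Applied ad valorem rate: 4% + 51.9% = 55.9%.
Duty = £114,261.48 × 55.9% + 3,018 × £1.94 = £69,727.09.
Line 3 (B-992, Seroria, 5,636 units, £549,904.52):
Code B-992 is under a tariff-rate quota (threshold 2,853 units). In-quota: 2,853 units at 0.5%; over-quota: 2,783 units at 18%.
Pro-rata value split: in-quota = £549,904.52 × 2,853/5,636 = £278,367.21; over-quota = £549,904.52 − £278,367.21 = £271,537.31.
In-quota duty = £278,367.21 × 0.5% = £1,391.84. Over-quota duty = £271,537.31 × 18% = £48,876.72.
Line duty = £1,391.84 + £48,876.72 = £50,268.56.
Line 4 (E-141, Dreneth, 471 liters, £108,650.28):
Base rate for E-141 is 18.5%.
Duty = £108,650.28 × 18.5% = £20,100.30.
Total = £15,362.42 + £69,727.09 + £50,268.56 + £20,100.30 = £155,458.37.

£155,458.37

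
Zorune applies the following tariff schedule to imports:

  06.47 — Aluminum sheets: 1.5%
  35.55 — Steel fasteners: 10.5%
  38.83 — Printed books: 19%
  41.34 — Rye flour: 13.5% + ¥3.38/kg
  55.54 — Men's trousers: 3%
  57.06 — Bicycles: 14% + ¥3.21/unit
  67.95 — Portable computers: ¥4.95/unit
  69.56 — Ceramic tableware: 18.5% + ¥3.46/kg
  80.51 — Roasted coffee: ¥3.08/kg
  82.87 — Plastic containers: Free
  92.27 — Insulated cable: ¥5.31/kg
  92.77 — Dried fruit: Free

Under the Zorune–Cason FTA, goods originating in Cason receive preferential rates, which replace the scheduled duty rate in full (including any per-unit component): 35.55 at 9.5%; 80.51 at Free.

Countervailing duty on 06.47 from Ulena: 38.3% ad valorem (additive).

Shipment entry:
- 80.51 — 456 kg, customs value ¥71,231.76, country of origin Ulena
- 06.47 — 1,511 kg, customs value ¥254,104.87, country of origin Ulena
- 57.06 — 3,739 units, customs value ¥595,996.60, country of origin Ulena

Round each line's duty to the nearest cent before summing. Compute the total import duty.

Line 1 (80.51, Ulena, 456 kg, ¥71,231.76):
Base rate for 80.51 is ¥3.08/kg.
80.51 has an FTA preferential rate, but origin Ulena is not Cason; base rate stands.
Duty = 456 × ¥3.08 = ¥1,404.48.
Line 2 (06.47, Ulena, 1,511 kg, ¥254,104.87):
Base rate for 06.47 is 1.5%.
Additional duty on 06.47 from Ulena: +38.3%. Applied ad valorem rate: 1.5% + 38.3% = 39.8%.
Duty = ¥254,104.87 × 39.8% = ¥101,133.74.
Line 3 (57.06, Ulena, 3,739 units, ¥595,996.60):
Base rate for 57.06 is 14% + ¥3.21/unit.
Duty = ¥595,996.60 × 14% + 3,739 × ¥3.21 = ¥95,441.71.
Total = ¥1,404.48 + ¥101,133.74 + ¥95,441.71 = ¥197,979.93.

¥197,979.93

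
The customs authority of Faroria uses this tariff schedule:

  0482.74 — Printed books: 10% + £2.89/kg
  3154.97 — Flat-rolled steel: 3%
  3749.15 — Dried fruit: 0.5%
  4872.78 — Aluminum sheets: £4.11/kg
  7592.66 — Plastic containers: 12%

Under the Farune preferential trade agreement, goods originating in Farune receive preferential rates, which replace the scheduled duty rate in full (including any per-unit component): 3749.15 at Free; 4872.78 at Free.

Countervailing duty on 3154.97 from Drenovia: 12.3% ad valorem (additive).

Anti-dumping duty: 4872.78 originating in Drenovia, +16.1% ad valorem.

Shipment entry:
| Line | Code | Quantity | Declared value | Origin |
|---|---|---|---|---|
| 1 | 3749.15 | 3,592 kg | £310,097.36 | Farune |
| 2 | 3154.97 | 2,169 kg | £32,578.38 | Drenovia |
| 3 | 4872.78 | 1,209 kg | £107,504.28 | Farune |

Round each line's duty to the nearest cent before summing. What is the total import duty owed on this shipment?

£4,984.49

Line 1 (3749.15, Farune, 3,592 kg, £310,097.36):
Base rate for 3749.15 is 0.5%.
Origin Farune qualifies under the Faroria–Farune agreement and 3749.15 is covered: preferential rate Free applies instead.
Duty = £310,097.36 × 0% = £0.00.
Line 2 (3154.97, Drenovia, 2,169 kg, £32,578.38):
Base rate for 3154.97 is 3%.
Additional duty on 3154.97 from Drenovia: +12.3%. Applied ad valorem rate: 3% + 12.3% = 15.3%.
Duty = £32,578.38 × 15.3% = £4,984.49.
Line 3 (4872.78, Farune, 1,209 kg, £107,504.28):
Base rate for 4872.78 is £4.11/kg.
Origin Farune qualifies under the Faroria–Farune agreement and 4872.78 is covered: preferential rate Free applies instead.
The additional-duty order on 4872.78 targets Drenovia, not Farune; it does not apply.
Duty = £107,504.28 × 0% = £0.00.
Total = £0.00 + £4,984.49 + £0.00 = £4,984.49.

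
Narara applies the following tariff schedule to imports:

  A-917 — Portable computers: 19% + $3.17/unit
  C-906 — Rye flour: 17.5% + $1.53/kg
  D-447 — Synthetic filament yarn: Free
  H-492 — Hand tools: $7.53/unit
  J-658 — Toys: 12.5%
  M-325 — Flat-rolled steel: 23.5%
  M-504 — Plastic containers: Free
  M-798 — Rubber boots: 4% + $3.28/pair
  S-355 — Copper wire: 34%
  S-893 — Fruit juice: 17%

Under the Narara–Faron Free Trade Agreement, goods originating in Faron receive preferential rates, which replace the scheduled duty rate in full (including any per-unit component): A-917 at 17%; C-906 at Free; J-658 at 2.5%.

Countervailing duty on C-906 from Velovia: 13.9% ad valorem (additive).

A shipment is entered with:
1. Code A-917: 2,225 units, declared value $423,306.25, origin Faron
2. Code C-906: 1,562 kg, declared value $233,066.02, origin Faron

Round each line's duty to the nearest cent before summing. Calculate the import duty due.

Line 1 (A-917, Faron, 2,225 units, $423,306.25):
Base rate for A-917 is 19% + $3.17/unit.
Origin Faron qualifies under the Narara–Faron agreement and A-917 is covered: preferential rate 17% applies instead.
Duty = $423,306.25 × 17% = $71,962.06.
Line 2 (C-906, Faron, 1,562 kg, $233,066.02):
Base rate for C-906 is 17.5% + $1.53/kg.
Origin Faron qualifies under the Narara–Faron agreement and C-906 is covered: preferential rate Free applies instead.
The additional-duty order on C-906 targets Velovia, not Faron; it does not apply.
Duty = $233,066.02 × 0% = $0.00.
Total = $71,962.06 + $0.00 = $71,962.06.

$71,962.06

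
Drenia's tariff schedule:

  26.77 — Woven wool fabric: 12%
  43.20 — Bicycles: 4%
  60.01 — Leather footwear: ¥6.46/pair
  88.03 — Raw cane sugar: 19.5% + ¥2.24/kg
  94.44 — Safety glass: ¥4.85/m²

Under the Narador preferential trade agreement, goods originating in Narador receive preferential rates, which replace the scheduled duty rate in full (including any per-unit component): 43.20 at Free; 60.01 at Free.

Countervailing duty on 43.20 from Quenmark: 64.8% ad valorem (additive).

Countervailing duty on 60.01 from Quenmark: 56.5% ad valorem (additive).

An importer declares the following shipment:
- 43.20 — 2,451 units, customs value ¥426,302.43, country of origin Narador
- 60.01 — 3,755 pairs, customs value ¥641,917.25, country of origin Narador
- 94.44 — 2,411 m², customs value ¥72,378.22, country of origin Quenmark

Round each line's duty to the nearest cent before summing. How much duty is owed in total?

Line 1 (43.20, Narador, 2,451 units, ¥426,302.43):
Base rate for 43.20 is 4%.
Origin Narador qualifies under the Drenia–Narador agreement and 43.20 is covered: preferential rate Free applies instead.
The additional-duty order on 43.20 targets Quenmark, not Narador; it does not apply.
Duty = ¥426,302.43 × 0% = ¥0.00.
Line 2 (60.01, Narador, 3,755 pairs, ¥641,917.25):
Base rate for 60.01 is ¥6.46/pair.
Origin Narador qualifies under the Drenia–Narador agreement and 60.01 is covered: preferential rate Free applies instead.
The additional-duty order on 60.01 targets Quenmark, not Narador; it does not apply.
Duty = ¥641,917.25 × 0% = ¥0.00.
Line 3 (94.44, Quenmark, 2,411 m², ¥72,378.22):
Base rate for 94.44 is ¥4.85/m².
Duty = 2,411 × ¥4.85 = ¥11,693.35.
Total = ¥0.00 + ¥0.00 + ¥11,693.35 = ¥11,693.35.

¥11,693.35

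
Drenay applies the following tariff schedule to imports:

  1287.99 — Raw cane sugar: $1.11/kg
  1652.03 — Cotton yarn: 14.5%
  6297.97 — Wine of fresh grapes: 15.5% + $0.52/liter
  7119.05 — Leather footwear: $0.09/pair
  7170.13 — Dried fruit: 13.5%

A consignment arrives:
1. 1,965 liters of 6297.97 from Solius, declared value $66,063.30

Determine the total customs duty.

$11,261.61

Line 1 (6297.97, Solius, 1,965 liters, $66,063.30):
Base rate for 6297.97 is 15.5% + $0.52/liter.
Duty = $66,063.30 × 15.5% + 1,965 × $0.52 = $11,261.61.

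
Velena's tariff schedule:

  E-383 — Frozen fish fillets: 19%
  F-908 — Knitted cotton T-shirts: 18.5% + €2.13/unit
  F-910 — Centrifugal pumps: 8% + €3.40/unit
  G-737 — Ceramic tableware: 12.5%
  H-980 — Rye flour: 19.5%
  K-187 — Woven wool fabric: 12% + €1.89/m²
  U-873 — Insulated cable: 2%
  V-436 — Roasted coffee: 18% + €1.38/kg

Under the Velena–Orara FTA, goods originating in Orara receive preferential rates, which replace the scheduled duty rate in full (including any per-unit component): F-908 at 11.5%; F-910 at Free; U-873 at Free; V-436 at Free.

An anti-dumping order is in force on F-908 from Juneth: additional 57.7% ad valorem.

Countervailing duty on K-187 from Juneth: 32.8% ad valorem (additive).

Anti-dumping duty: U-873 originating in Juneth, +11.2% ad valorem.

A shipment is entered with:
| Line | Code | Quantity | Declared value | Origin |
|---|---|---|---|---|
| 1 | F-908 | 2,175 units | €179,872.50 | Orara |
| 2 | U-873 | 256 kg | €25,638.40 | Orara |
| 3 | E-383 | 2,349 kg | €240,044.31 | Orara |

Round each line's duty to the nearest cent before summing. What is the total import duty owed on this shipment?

€66,293.76

Line 1 (F-908, Orara, 2,175 units, €179,872.50):
Base rate for F-908 is 18.5% + €2.13/unit.
Origin Orara qualifies under the Velena–Orara agreement and F-908 is covered: preferential rate 11.5% applies instead.
The additional-duty order on F-908 targets Juneth, not Orara; it does not apply.
Duty = €179,872.50 × 11.5% = €20,685.34.
Line 2 (U-873, Orara, 256 kg, €25,638.40):
Base rate for U-873 is 2%.
Origin Orara qualifies under the Velena–Orara agreement and U-873 is covered: preferential rate Free applies instead.
The additional-duty order on U-873 targets Juneth, not Orara; it does not apply.
Duty = €25,638.40 × 0% = €0.00.
Line 3 (E-383, Orara, 2,349 kg, €240,044.31):
Base rate for E-383 is 19%.
Origin Orara is the FTA partner but E-383 is not on the preference list; base rate stands.
Duty = €240,044.31 × 19% = €45,608.42.
Total = €20,685.34 + €0.00 + €45,608.42 = €66,293.76.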